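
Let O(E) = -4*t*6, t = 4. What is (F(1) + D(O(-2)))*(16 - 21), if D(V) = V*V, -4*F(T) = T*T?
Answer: -184315/4 ≈ -46079.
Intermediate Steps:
O(E) = -96 (O(E) = -4*4*6 = -16*6 = -96)
F(T) = -T²/4 (F(T) = -T*T/4 = -T²/4)
D(V) = V²
(F(1) + D(O(-2)))*(16 - 21) = (-¼*1² + (-96)²)*(16 - 21) = (-¼*1 + 9216)*(-5) = (-¼ + 9216)*(-5) = (36863/4)*(-5) = -184315/4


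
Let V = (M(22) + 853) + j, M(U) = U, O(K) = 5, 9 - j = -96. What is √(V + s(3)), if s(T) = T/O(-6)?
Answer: √24515/5 ≈ 31.315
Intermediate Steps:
j = 105 (j = 9 - 1*(-96) = 9 + 96 = 105)
s(T) = T/5
V = 980 (V = (22 + 853) + 105 = 875 + 105 = 980)
√(V + s(3)) = √(980 + (⅕)*3) = √(980 + ⅗) = √(4903/5) = √24515/5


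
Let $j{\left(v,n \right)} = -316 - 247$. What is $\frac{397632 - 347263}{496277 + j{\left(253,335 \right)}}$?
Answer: $\frac{50369}{495714} \approx 0.10161$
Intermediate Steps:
$j{\left(v,n \right)} = -563$ ($j{\left(v,n \right)} = -316 - 247 = -563$)
$\frac{397632 - 347263}{496277 + j{\left(253,335 \right)}} = \frac{397632 - 347263}{496277 - 563} = \frac{50369}{495714}$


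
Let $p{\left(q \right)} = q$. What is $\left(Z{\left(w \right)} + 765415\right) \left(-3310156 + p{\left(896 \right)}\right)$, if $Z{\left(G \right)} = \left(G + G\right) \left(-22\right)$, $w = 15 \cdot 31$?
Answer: $-2465249783300$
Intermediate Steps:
$w = 465$
$Z{\left(G \right)} = - 44 G$ ($Z{\left(G \right)} = 2 G \left(-22\right) = - 44 G$)
$\left(Z{\left(w \right)} + 765415\right) \left(-3310156 + p{\left(896 \right)}\right) = \left(\left(-44\right) 465 + 765415\right) \left(-3310156 + 896\right) = \left(-20460 + 765415\right) \left(-3309260\right) = 744955 \left(-3309260\right) = -2465249783300$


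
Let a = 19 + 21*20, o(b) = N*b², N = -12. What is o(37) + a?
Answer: -15989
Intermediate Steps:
o(b) = -12*b²
a = 439 (a = 19 + 420 = 439)
o(37) + a = -12*37² + 439 = -12*1369 + 439 = -16428 + 439 = -15989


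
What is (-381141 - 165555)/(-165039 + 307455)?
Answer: -7593/1978 ≈ -3.8387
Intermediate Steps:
(-381141 - 165555)/(-165039 + 307455) = -546696/142416 = -546696*1/142416 = -7593/1978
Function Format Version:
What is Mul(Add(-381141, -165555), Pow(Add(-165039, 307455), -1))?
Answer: Rational(-7593, 1978) ≈ -3.8387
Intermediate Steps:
Mul(Add(-381141, -165555), Pow(Add(-165039, 307455), -1)) = Mul(-546696, Pow(142416, -1)) = Mul(-546696, Rational(1, 142416)) = Rational(-7593, 1978)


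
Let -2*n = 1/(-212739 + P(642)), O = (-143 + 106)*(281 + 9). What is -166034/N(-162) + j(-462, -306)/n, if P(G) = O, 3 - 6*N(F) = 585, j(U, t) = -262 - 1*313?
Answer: -24927800916/97 ≈ -2.5699e+8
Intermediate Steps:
j(U, t) = -575 (j(U, t) = -262 - 313 = -575)
N(F) = -97 (N(F) = 1/2 - 1/6*585 = 1/2 - 195/2 = -97)
O = -10730 (O = -37*290 = -10730)
P(G) = -10730
n = 1/446938 (n = -1/(2*(-212739 - 10730)) = -1/2/(-223469) = -1/2*(-1/223469) = 1/446938 ≈ 2.2374e-6)
-166034/N(-162) + j(-462, -306)/n = -166034/(-97) - 575/1/446938 = -166034*(-1/97) - 575*446938 = 166034/97 - 256989350 = -24927800916/97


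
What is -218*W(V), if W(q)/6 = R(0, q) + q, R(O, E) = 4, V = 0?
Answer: -5232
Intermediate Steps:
W(q) = 24 + 6*q (W(q) = 6*(4 + q) = 24 + 6*q)
-218*W(V) = -218*(24 + 6*0) = -218*(24 + 0) = -218*24 = -5232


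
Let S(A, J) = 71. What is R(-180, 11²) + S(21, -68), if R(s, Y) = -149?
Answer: -78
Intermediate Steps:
R(-180, 11²) + S(21, -68) = -149 + 71 = -78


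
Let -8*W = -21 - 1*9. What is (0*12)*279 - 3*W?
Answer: -45/4 ≈ -11.250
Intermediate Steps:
W = 15/4 (W = -(-21 - 1*9)/8 = -(-21 - 9)/8 = -1/8*(-30) = 15/4 ≈ 3.7500)
(0*12)*279 - 3*W = (0*12)*279 - 3*15/4 = 0*279 - 45/4 = 0 - 45/4 = -45/4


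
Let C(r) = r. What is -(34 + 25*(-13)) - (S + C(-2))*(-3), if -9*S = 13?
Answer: 842/3 ≈ 280.67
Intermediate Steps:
S = -13/9 (S = -⅑*13 = -13/9 ≈ -1.4444)
-(34 + 25*(-13)) - (S + C(-2))*(-3) = -(34 + 25*(-13)) - (-13/9 - 2)*(-3) = -(34 - 325) - (-31)*(-3)/9 = -1*(-291) - 1*31/3 = 291 - 31/3 = 842/3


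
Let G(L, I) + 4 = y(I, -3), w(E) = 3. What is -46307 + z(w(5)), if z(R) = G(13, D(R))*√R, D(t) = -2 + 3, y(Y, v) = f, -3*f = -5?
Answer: -46307 - 7*√3/3 ≈ -46311.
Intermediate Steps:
f = 5/3 (f = -⅓*(-5) = 5/3 ≈ 1.6667)
y(Y, v) = 5/3
D(t) = 1
G(L, I) = -7/3 (G(L, I) = -4 + 5/3 = -7/3)
z(R) = -7*√R/3
-46307 + z(w(5)) = -46307 - 7*√3/3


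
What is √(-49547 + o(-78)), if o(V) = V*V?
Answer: 7*I*√887 ≈ 208.48*I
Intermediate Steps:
o(V) = V²
√(-49547 + o(-78)) = √(-49547 + (-78)²) = √(-49547 + 6084) = √(-43463) = 7*I*√887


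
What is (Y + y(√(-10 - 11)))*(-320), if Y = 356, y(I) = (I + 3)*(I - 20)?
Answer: -88000 + 5440*I*√21 ≈ -88000.0 + 24929.0*I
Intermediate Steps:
y(I) = (-20 + I)*(3 + I) (y(I) = (3 + I)*(-20 + I) = (-20 + I)*(3 + I))
(Y + y(√(-10 - 11)))*(-320) = (356 + (-60 + (√(-10 - 11))² - 17*√(-10 - 11)))*(-320) = (356 + (-60 + (√(-21))² - 17*I*√21))*(-320) = (356 + (-60 + (I*√21)² - 17*I*√21))*(-320) = (356 + (-60 - 21 - 17*I*√21))*(-320) = (356 + (-81 - 17*I*√21))*(-320) = (275 - 17*I*√21)*(-320) = -88000 + 5440*I*√21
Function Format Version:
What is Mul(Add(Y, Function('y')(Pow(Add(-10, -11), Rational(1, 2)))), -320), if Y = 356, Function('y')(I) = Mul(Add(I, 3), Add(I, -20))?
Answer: Add(-88000, Mul(5440, I, Pow(21, Rational(1, 2)))) ≈ Add(-88000., Mul(24929., I))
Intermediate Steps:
Function('y')(I) = Mul(Add(-20, I), Add(3, I)) (Function('y')(I) = Mul(Add(3, I), Add(-20, I)) = Mul(Add(-20, I), Add(3, I)))
Mul(Add(Y, Function('y')(Pow(Add(-10, -11), Rational(1, 2)))), -320) = Mul(Add(356, Add(-60, Pow(Pow(Add(-10, -11), Rational(1, 2)), 2), Mul(-17, Pow(Add(-10, -11), Rational(1, 2))))), -320) = Mul(Add(356, Add(-60, Pow(Pow(-21, Rational(1, 2)), 2), Mul(-17, Pow(-21, Rational(1, 2))))), -320) = Mul(Add(356, Add(-60, Pow(Mul(I, Pow(21, Rational(1, 2))), 2), Mul(-17, Mul(I, Pow(21, Rational(1, 2)))))), -320) = Mul(Add(356, Add(-60, -21, Mul(-17, I, Pow(21, Rational(1, 2))))), -320) = Mul(Add(356, Add(-81, Mul(-17, I, Pow(21, Rational(1, 2))))), -320) = Mul(Add(275, Mul(-17, I, Pow(21, Rational(1, 2)))), -320) = Add(-88000, Mul(5440, I, Pow(21, Rational(1, 2))))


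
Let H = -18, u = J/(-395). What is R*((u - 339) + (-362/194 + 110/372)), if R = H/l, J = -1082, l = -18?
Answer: -2407583311/7126590 ≈ -337.83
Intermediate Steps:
u = 1082/395 (u = -1082/(-395) = -1082*(-1/395) = 1082/395 ≈ 2.7392)
R = 1 (R = -18/(-18) = -18*(-1/18) = 1)
R*((u - 339) + (-362/194 + 110/372)) = 1*((1082/395 - 339) + (-362/194 + 110/372)) = 1*(-132823/395 + (-362*1/194 + 110*(1/372))) = 1*(-132823/395 + (-181/97 + 55/186)) = 1*(-132823/395 - 28331/18042) = 1*(-2407583311/7126590) = -2407583311/7126590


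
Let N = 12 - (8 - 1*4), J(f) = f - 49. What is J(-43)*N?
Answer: -736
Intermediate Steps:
J(f) = -49 + f
N = 8 (N = 12 - (8 - 4) = 12 - 1*4 = 12 - 4 = 8)
J(-43)*N = (-49 - 43)*8 = -92*8 = -736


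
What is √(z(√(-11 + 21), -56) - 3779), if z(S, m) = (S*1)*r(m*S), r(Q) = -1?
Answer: √(-3779 - √10) ≈ 61.499*I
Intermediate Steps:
z(S, m) = -S (z(S, m) = (S*1)*(-1) = S*(-1) = -S)
√(z(√(-11 + 21), -56) - 3779) = √(-√(-11 + 21) - 3779) = √(-√10 - 3779) = √(-3779 - √10)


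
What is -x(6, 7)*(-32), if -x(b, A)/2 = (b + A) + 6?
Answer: -1216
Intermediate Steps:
x(b, A) = -12 - 2*A - 2*b (x(b, A) = -2*((b + A) + 6) = -2*((A + b) + 6) = -2*(6 + A + b) = -12 - 2*A - 2*b)
-x(6, 7)*(-32) = -(-12 - 2*7 - 2*6)*(-32) = -(-12 - 14 - 12)*(-32) = -1*(-38)*(-32) = 38*(-32) = -1216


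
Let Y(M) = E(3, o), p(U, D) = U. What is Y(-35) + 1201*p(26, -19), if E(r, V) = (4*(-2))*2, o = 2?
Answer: 31210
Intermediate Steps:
E(r, V) = -16 (E(r, V) = -8*2 = -16)
Y(M) = -16
Y(-35) + 1201*p(26, -19) = -16 + 1201*26 = -16 + 31226 = 31210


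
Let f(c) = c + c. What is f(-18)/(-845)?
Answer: 36/845 ≈ 0.042604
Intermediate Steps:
f(c) = 2*c
f(-18)/(-845) = (2*(-18))/(-845) = -36*(-1/845) = 36/845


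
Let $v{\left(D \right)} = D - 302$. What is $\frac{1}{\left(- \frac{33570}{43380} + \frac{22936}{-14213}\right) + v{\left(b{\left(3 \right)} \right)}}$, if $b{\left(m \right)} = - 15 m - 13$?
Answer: $- \frac{112306}{40698301} \approx -0.0027595$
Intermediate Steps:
$b{\left(m \right)} = -13 - 15 m$
$v{\left(D \right)} = -302 + D$
$\frac{1}{\left(- \frac{33570}{43380} + \frac{22936}{-14213}\right) + v{\left(b{\left(3 \right)} \right)}} = \frac{1}{\left(- \frac{33570}{43380} + \frac{22936}{-14213}\right) - 360} = \frac{1}{\left(\left(-33570\right) \frac{1}{43380} + 22936 \left(- \frac{1}{14213}\right)\right) - 360} = \frac{1}{\left(- \frac{373}{482} - \frac{376}{233}\right) - 360} = \frac{1}{- \frac{268141}{112306} - 360} = \frac{1}{- \frac{40698301}{112306}} = - \frac{112306}{40698301}$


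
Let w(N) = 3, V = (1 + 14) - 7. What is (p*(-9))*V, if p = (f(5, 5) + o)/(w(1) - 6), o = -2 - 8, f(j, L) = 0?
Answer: -240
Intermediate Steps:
V = 8 (V = 15 - 7 = 8)
o = -10
p = 10/3 (p = (0 - 10)/(3 - 6) = -10/(-3) = -10*(-1/3) = 10/3 ≈ 3.3333)
(p*(-9))*V = ((10/3)*(-9))*8 = -30*8 = -240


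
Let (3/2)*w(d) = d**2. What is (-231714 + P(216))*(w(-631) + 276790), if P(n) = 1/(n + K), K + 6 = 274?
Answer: -45608204113975/363 ≈ -1.2564e+11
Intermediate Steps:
K = 268 (K = -6 + 274 = 268)
P(n) = 1/(268 + n) (P(n) = 1/(n + 268) = 1/(268 + n))
w(d) = 2*d**2/3
(-231714 + P(216))*(w(-631) + 276790) = (-231714 + 1/(268 + 216))*((2/3)*(-631)**2 + 276790) = (-231714 + 1/484)*((2/3)*398161 + 276790) = (-231714 + 1/484)*(796322/3 + 276790) = -112149575/484*1626692/3 = -45608204113975/363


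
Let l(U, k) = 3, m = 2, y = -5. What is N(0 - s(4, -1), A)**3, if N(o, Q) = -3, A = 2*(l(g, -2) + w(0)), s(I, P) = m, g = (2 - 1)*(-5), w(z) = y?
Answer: -27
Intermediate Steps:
w(z) = -5
g = -5 (g = 1*(-5) = -5)
s(I, P) = 2
A = -4 (A = 2*(3 - 5) = 2*(-2) = -4)
N(0 - s(4, -1), A)**3 = (-3)**3 = -27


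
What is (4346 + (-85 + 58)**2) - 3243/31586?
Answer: 160295707/31586 ≈ 5074.9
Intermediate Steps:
(4346 + (-85 + 58)**2) - 3243/31586 = (4346 + (-27)**2) - 3243*1/31586 = (4346 + 729) - 3243/31586 = 5075 - 3243/31586 = 160295707/31586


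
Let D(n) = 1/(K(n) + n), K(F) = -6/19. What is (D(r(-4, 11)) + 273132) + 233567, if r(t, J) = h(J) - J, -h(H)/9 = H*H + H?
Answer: 11546150094/22787 ≈ 5.0670e+5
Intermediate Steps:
K(F) = -6/19 (K(F) = -6*1/19 = -6/19)
h(H) = -9*H - 9*H² (h(H) = -9*(H*H + H) = -9*(H² + H) = -9*(H + H²) = -9*H - 9*H²)
r(t, J) = -J - 9*J*(1 + J) (r(t, J) = -9*J*(1 + J) - J = -J - 9*J*(1 + J))
D(n) = 1/(-6/19 + n)
(D(r(-4, 11)) + 273132) + 233567 = (19/(-6 + 19*(11*(-10 - 9*11))) + 273132) + 233567 = (19/(-6 + 19*(11*(-10 - 99))) + 273132) + 233567 = (19/(-6 + 19*(11*(-109))) + 273132) + 233567 = (19/(-6 + 19*(-1199)) + 273132) + 233567 = (19/(-6 - 22781) + 273132) + 233567 = (19/(-22787) + 273132) + 233567 = (19*(-1/22787) + 273132) + 233567 = (-19/22787 + 273132) + 233567 = 6223858865/22787 + 233567 = 11546150094/22787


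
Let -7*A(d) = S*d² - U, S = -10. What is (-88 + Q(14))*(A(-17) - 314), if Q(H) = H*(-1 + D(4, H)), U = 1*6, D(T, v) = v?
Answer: 65612/7 ≈ 9373.1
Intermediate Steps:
U = 6
Q(H) = H*(-1 + H)
A(d) = 6/7 + 10*d²/7 (A(d) = -(-10*d² - 1*6)/7 = -(-10*d² - 6)/7 = -(-6 - 10*d²)/7 = 6/7 + 10*d²/7)
(-88 + Q(14))*(A(-17) - 314) = (-88 + 14*(-1 + 14))*((6/7 + (10/7)*(-17)²) - 314) = (-88 + 14*13)*((6/7 + (10/7)*289) - 314) = (-88 + 182)*((6/7 + 2890/7) - 314) = 94*(2896/7 - 314) = 94*(698/7) = 65612/7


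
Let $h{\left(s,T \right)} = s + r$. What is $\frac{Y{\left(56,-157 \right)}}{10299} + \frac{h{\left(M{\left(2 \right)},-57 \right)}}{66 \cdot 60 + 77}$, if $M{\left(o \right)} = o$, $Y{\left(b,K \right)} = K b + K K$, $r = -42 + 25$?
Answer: $\frac{63860224}{41577063} \approx 1.5359$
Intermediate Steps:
$r = -17$
$Y{\left(b,K \right)} = K^{2} + K b$ ($Y{\left(b,K \right)} = K b + K^{2} = K^{2} + K b$)
$h{\left(s,T \right)} = -17 + s$ ($h{\left(s,T \right)} = s - 17 = -17 + s$)
$\frac{Y{\left(56,-157 \right)}}{10299} + \frac{h{\left(M{\left(2 \right)},-57 \right)}}{66 \cdot 60 + 77} = \frac{\left(-157\right) \left(-157 + 56\right)}{10299} + \frac{-17 + 2}{66 \cdot 60 + 77} = \left(-157\right) \left(-101\right) \frac{1}{10299} - \frac{15}{3960 + 77} = 15857 \cdot \frac{1}{10299} - \frac{15}{4037} = \frac{15857}{10299} - \frac{15}{4037} = \frac{63860224}{41577063}$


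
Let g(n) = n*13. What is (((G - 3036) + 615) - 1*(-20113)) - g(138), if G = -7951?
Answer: 7947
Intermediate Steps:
g(n) = 13*n
(((G - 3036) + 615) - 1*(-20113)) - g(138) = (((-7951 - 3036) + 615) - 1*(-20113)) - 13*138 = ((-10987 + 615) + 20113) - 1*1794 = (-10372 + 20113) - 1794 = 9741 - 1794 = 7947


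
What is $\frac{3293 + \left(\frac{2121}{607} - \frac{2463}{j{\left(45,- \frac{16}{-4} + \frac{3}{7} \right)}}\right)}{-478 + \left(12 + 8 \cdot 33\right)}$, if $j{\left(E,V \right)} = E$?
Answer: $- \frac{29516233}{1839210} \approx -16.048$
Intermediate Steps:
$\frac{3293 + \left(\frac{2121}{607} - \frac{2463}{j{\left(45,- \frac{16}{-4} + \frac{3}{7} \right)}}\right)}{-478 + \left(12 + 8 \cdot 33\right)} = \frac{3293 + \left(\frac{2121}{607} - \frac{2463}{45}\right)}{-478 + \left(12 + 8 \cdot 33\right)} = \frac{3293 + \left(2121 \cdot \frac{1}{607} - \frac{821}{15}\right)}{-478 + \left(12 + 264\right)} = \frac{3293 + \left(\frac{2121}{607} - \frac{821}{15}\right)}{-478 + 276} = \frac{3293 - \frac{466532}{9105}}{-202} = \frac{29516233}{9105} \left(- \frac{1}{202}\right) = - \frac{29516233}{1839210}$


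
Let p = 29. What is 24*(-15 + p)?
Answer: 336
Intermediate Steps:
24*(-15 + p) = 24*(-15 + 29) = 24*14 = 336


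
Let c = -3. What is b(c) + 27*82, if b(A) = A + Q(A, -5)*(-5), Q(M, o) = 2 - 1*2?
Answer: 2211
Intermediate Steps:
Q(M, o) = 0 (Q(M, o) = 2 - 2 = 0)
b(A) = A (b(A) = A + 0*(-5) = A + 0 = A)
b(c) + 27*82 = -3 + 27*82 = -3 + 2214 = 2211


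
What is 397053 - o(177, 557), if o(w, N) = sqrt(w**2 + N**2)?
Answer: 397053 - sqrt(341578) ≈ 3.9647e+5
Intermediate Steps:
o(w, N) = sqrt(N**2 + w**2)
397053 - o(177, 557) = 397053 - sqrt(557**2 + 177**2) = 397053 - sqrt(310249 + 31329) = 397053 - sqrt(341578)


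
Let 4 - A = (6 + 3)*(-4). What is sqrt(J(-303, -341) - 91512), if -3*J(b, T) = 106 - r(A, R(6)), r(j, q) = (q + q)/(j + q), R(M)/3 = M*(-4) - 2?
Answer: 2*I*sqrt(74358210)/57 ≈ 302.57*I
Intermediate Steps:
A = 40 (A = 4 - (6 + 3)*(-4) = 4 - 9*(-4) = 4 - 1*(-36) = 4 + 36 = 40)
R(M) = -6 - 12*M (R(M) = 3*(M*(-4) - 2) = 3*(-4*M - 2) = 3*(-2 - 4*M) = -6 - 12*M)
r(j, q) = 2*q/(j + q) (r(j, q) = (2*q)/(j + q) = 2*q/(j + q))
J(b, T) = -1936/57 (J(b, T) = -(106 - 2*(-6 - 12*6)/(40 + (-6 - 12*6)))/3 = -(106 - 2*(-6 - 72)/(40 + (-6 - 72)))/3 = -(106 - 2*(-78)/(40 - 78))/3 = -(106 - 2*(-78)/(-38))/3 = -(106 - 2*(-78)*(-1)/38)/3 = -(106 - 1*78/19)/3 = -(106 - 78/19)/3 = -1/3*1936/19 = -1936/57)
sqrt(J(-303, -341) - 91512) = sqrt(-1936/57 - 91512) = sqrt(-5218120/57) = 2*I*sqrt(74358210)/57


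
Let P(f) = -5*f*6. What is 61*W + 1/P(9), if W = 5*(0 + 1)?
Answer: 82349/270 ≈ 305.00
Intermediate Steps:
P(f) = -30*f
W = 5 (W = 5*1 = 5)
61*W + 1/P(9) = 61*5 + 1/(-30*9) = 305 + 1/(-270) = 305 - 1/270 = 82349/270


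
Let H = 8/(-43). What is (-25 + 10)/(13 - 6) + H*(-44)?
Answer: 1819/301 ≈ 6.0432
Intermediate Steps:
H = -8/43 (H = 8*(-1/43) = -8/43 ≈ -0.18605)
(-25 + 10)/(13 - 6) + H*(-44) = (-25 + 10)/(13 - 6) - 8/43*(-44) = -15/7 + 352/43 = 1819/301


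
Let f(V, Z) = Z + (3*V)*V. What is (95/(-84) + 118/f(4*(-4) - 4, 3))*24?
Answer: -69582/2807 ≈ -24.789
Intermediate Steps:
f(V, Z) = Z + 3*V**2
(95/(-84) + 118/f(4*(-4) - 4, 3))*24 = (95/(-84) + 118/(3 + 3*(4*(-4) - 4)**2))*24 = (95*(-1/84) + 118/(3 + 3*(-16 - 4)**2))*24 = (-95/84 + 118/(3 + 3*(-20)**2))*24 = (-95/84 + 118/(3 + 3*400))*24 = (-95/84 + 118/(3 + 1200))*24 = (-95/84 + 118/1203)*24 = -11597/11228*24 = -69582/2807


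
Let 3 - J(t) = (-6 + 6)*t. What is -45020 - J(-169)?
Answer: -45023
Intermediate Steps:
J(t) = 3 (J(t) = 3 - (-6 + 6)*t = 3 - 0*t = 3 - 1*0 = 3 + 0 = 3)
-45020 - J(-169) = -45020 - 1*3 = -45020 - 3 = -45023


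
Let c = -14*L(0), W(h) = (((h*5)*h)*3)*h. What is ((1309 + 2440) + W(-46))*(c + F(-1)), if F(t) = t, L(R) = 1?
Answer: 21844365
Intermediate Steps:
W(h) = 15*h**3 (W(h) = (((5*h)*h)*3)*h = ((5*h**2)*3)*h = (15*h**2)*h = 15*h**3)
c = -14 (c = -14*1 = -14)
((1309 + 2440) + W(-46))*(c + F(-1)) = ((1309 + 2440) + 15*(-46)**3)*(-14 - 1) = (3749 + 15*(-97336))*(-15) = (3749 - 1460040)*(-15) = -1456291*(-15) = 21844365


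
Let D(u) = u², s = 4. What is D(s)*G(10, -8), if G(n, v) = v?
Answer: -128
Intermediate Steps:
D(s)*G(10, -8) = 4²*(-8) = 16*(-8) = -128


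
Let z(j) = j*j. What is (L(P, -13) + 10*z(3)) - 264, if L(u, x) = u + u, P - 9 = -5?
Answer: -166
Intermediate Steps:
P = 4 (P = 9 - 5 = 4)
L(u, x) = 2*u
z(j) = j²
(L(P, -13) + 10*z(3)) - 264 = (2*4 + 10*3²) - 264 = (8 + 10*9) - 264 = (8 + 90) - 264 = 98 - 264 = -166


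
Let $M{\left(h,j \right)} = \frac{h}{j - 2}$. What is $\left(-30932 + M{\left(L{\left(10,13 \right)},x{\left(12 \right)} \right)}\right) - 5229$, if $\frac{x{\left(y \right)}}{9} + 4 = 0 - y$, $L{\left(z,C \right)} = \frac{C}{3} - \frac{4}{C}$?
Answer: $- \frac{205900891}{5694} \approx -36161.0$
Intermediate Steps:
$L{\left(z,C \right)} = - \frac{4}{C} + \frac{C}{3}$ ($L{\left(z,C \right)} = C \frac{1}{3} - \frac{4}{C} = \frac{C}{3} - \frac{4}{C} = - \frac{4}{C} + \frac{C}{3}$)
$x{\left(y \right)} = -36 - 9 y$ ($x{\left(y \right)} = -36 + 9 \left(0 - y\right) = -36 + 9 \left(- y\right) = -36 - 9 y$)
$M{\left(h,j \right)} = \frac{h}{-2 + j}$
$\left(-30932 + M{\left(L{\left(10,13 \right)},x{\left(12 \right)} \right)}\right) - 5229 = \left(-30932 + \frac{- \frac{4}{13} + \frac{1}{3} \cdot 13}{-2 - 144}\right) - 5229 = \left(-30932 + \frac{\left(-4\right) \frac{1}{13} + \frac{13}{3}}{-2 - 144}\right) - 5229 = \left(-30932 + \frac{- \frac{4}{13} + \frac{13}{3}}{-2 - 144}\right) - 5229 = \left(-30932 + \frac{157}{39 \left(-146\right)}\right) - 5229 = \left(-30932 + \frac{157}{39} \left(- \frac{1}{146}\right)\right) - 5229 = \left(-30932 - \frac{157}{5694}\right) - 5229 = - \frac{176126965}{5694} - 5229 = - \frac{205900891}{5694}$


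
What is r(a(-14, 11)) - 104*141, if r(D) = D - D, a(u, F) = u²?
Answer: -14664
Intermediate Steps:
r(D) = 0
r(a(-14, 11)) - 104*141 = 0 - 104*141 = 0 - 14664 = -14664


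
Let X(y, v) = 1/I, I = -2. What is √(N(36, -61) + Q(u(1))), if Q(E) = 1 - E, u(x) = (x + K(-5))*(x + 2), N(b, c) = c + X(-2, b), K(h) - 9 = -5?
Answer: I*√302/2 ≈ 8.6891*I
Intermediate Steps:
K(h) = 4 (K(h) = 9 - 5 = 4)
X(y, v) = -½ (X(y, v) = 1/(-2) = -½)
N(b, c) = -½ + c (N(b, c) = c - ½ = -½ + c)
u(x) = (2 + x)*(4 + x) (u(x) = (x + 4)*(x + 2) = (4 + x)*(2 + x) = (2 + x)*(4 + x))
√(N(36, -61) + Q(u(1))) = √((-½ - 61) + (1 - (8 + 1² + 6*1))) = √(-123/2 + (1 - (8 + 1 + 6))) = √(-123/2 + (1 - 1*15)) = √(-123/2 + (1 - 15)) = √(-123/2 - 14) = √(-151/2) = I*√302/2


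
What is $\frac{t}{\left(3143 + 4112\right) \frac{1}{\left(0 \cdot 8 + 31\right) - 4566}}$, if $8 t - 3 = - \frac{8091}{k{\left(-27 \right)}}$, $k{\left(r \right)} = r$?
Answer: $- \frac{205889}{8706} \approx -23.649$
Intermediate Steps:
$t = \frac{227}{6}$ ($t = \frac{3}{8} + \frac{\left(-8091\right) \frac{1}{-27}}{8} = \frac{3}{8} + \frac{\left(-8091\right) \left(- \frac{1}{27}\right)}{8} = \frac{3}{8} + \frac{1}{8} \cdot \frac{899}{3} = \frac{3}{8} + \frac{899}{24} = \frac{227}{6} \approx 37.833$)
$\frac{t}{\left(3143 + 4112\right) \frac{1}{\left(0 \cdot 8 + 31\right) - 4566}} = \frac{227}{6 \frac{3143 + 4112}{\left(0 \cdot 8 + 31\right) - 4566}} = \frac{227}{6 \frac{7255}{\left(0 + 31\right) - 4566}} = \frac{227}{6 \frac{7255}{31 - 4566}} = \frac{227}{6 \frac{7255}{-4535}} = \frac{227}{6 \cdot 7255 \left(- \frac{1}{4535}\right)} = \frac{227}{6 \left(- \frac{1451}{907}\right)} = \frac{227}{6} \left(- \frac{907}{1451}\right) = - \frac{205889}{8706}$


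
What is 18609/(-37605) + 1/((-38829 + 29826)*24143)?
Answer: -1348280550622/2724600442515 ≈ -0.49485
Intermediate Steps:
18609/(-37605) + 1/((-38829 + 29826)*24143) = 18609*(-1/37605) + (1/24143)/(-9003) = -6203/12535 - 1/9003*1/24143 = -6203/12535 - 1/217359429 = -1348280550622/2724600442515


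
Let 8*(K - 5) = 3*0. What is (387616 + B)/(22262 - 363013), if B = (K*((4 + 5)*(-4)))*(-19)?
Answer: -391036/340751 ≈ -1.1476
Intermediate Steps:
K = 5 (K = 5 + (3*0)/8 = 5 + (⅛)*0 = 5 + 0 = 5)
B = 3420 (B = (5*((4 + 5)*(-4)))*(-19) = (5*(9*(-4)))*(-19) = (5*(-36))*(-19) = -180*(-19) = 3420)
(387616 + B)/(22262 - 363013) = (387616 + 3420)/(22262 - 363013) = 391036/(-340751) = 391036*(-1/340751) = -391036/340751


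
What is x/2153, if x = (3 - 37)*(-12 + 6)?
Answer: 204/2153 ≈ 0.094751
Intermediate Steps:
x = 204 (x = -34*(-6) = 204)
x/2153 = 204/2153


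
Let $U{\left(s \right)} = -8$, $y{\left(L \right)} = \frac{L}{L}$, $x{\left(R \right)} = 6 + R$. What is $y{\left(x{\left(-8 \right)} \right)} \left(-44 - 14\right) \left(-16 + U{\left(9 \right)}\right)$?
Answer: $1392$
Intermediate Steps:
$y{\left(L \right)} = 1$
$y{\left(x{\left(-8 \right)} \right)} \left(-44 - 14\right) \left(-16 + U{\left(9 \right)}\right) = 1 \left(-44 - 14\right) \left(-16 - 8\right) = 1 \left(\left(-58\right) \left(-24\right)\right) = 1 \cdot 1392 = 1392$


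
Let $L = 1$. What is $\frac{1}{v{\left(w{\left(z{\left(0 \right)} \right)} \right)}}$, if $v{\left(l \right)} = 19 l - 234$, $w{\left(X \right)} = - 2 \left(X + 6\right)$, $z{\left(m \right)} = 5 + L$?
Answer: $- \frac{1}{690} \approx -0.0014493$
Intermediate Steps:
$z{\left(m \right)} = 6$ ($z{\left(m \right)} = 5 + 1 = 6$)
$w{\left(X \right)} = -12 - 2 X$ ($w{\left(X \right)} = - 2 \left(6 + X\right) = -12 - 2 X$)
$v{\left(l \right)} = -234 + 19 l$
$\frac{1}{v{\left(w{\left(z{\left(0 \right)} \right)} \right)}} = \frac{1}{-234 + 19 \left(-12 - 12\right)} = \frac{1}{-234 + 19 \left(-24\right)} = \frac{1}{-234 - 456} = \frac{1}{-690} = - \frac{1}{690}$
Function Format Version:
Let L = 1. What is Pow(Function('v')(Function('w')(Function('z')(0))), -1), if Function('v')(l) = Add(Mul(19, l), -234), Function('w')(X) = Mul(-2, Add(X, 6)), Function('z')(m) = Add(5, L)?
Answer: Rational(-1, 690) ≈ -0.0014493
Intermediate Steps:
Function('z')(m) = 6 (Function('z')(m) = Add(5, 1) = 6)
Function('w')(X) = Add(-12, Mul(-2, X)) (Function('w')(X) = Mul(-2, Add(6, X)) = Add(-12, Mul(-2, X)))
Function('v')(l) = Add(-234, Mul(19, l))
Pow(Function('v')(Function('w')(Function('z')(0))), -1) = Pow(Add(-234, Mul(19, Add(-12, Mul(-2, 6)))), -1) = Pow(Add(-234, Mul(19, Add(-12, -12))), -1) = Pow(Add(-234, Mul(19, -24)), -1) = Pow(Add(-234, -456), -1) = Pow(-690, -1) = Rational(-1, 690)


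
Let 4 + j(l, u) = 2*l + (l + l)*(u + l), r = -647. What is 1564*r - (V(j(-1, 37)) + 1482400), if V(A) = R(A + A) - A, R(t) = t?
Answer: -2494230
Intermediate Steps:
j(l, u) = -4 + 2*l + 2*l*(l + u) (j(l, u) = -4 + (2*l + (l + l)*(u + l)) = -4 + (2*l + (2*l)*(l + u)) = -4 + (2*l + 2*l*(l + u)) = -4 + 2*l + 2*l*(l + u))
V(A) = A (V(A) = (A + A) - A = 2*A - A = A)
1564*r - (V(j(-1, 37)) + 1482400) = 1564*(-647) - ((-4 + 2*(-1) + 2*(-1)**2 + 2*(-1)*37) + 1482400) = -1011908 - ((-4 - 2 + 2*1 - 74) + 1482400) = -1011908 - ((-4 - 2 + 2 - 74) + 1482400) = -1011908 - (-78 + 1482400) = -1011908 - 1*1482322 = -1011908 - 1482322 = -2494230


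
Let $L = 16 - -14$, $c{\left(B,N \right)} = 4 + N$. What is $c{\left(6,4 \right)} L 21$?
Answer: $5040$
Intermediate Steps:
$L = 30$ ($L = 16 + 14 = 30$)
$c{\left(6,4 \right)} L 21 = \left(4 + 4\right) 30 \cdot 21 = 8 \cdot 30 \cdot 21 = 240 \cdot 21 = 5040$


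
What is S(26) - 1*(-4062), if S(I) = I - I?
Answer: 4062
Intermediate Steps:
S(I) = 0
S(26) - 1*(-4062) = 0 - 1*(-4062) = 0 + 4062 = 4062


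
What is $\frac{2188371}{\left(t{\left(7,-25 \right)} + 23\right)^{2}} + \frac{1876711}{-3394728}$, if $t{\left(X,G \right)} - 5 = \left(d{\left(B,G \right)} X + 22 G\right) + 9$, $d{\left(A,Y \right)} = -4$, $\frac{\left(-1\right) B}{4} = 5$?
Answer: $\frac{6879646655897}{993572385768} \approx 6.9241$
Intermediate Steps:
$B = -20$ ($B = \left(-4\right) 5 = -20$)
$t{\left(X,G \right)} = 14 - 4 X + 22 G$ ($t{\left(X,G \right)} = 5 + \left(\left(- 4 X + 22 G\right) + 9\right) = 5 + \left(9 - 4 X + 22 G\right) = 14 - 4 X + 22 G$)
$\frac{2188371}{\left(t{\left(7,-25 \right)} + 23\right)^{2}} + \frac{1876711}{-3394728} = \frac{2188371}{\left(\left(14 - 28 + 22 \left(-25\right)\right) + 23\right)^{2}} + \frac{1876711}{-3394728} = \frac{2188371}{\left(\left(14 - 28 - 550\right) + 23\right)^{2}} + 1876711 \left(- \frac{1}{3394728}\right) = \frac{2188371}{\left(-564 + 23\right)^{2}} - \frac{1876711}{3394728} = \frac{2188371}{\left(-541\right)^{2}} - \frac{1876711}{3394728} = \frac{2188371}{292681} - \frac{1876711}{3394728} = \frac{6879646655897}{993572385768}$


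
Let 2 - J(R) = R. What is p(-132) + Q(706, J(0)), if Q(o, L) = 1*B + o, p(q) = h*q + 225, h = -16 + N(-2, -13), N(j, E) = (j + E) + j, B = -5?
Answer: 5282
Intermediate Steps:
J(R) = 2 - R
N(j, E) = E + 2*j (N(j, E) = (E + j) + j = E + 2*j)
h = -33 (h = -16 + (-13 + 2*(-2)) = -16 + (-13 - 4) = -16 - 17 = -33)
p(q) = 225 - 33*q (p(q) = -33*q + 225 = 225 - 33*q)
Q(o, L) = -5 + o (Q(o, L) = 1*(-5) + o = -5 + o)
p(-132) + Q(706, J(0)) = (225 - 33*(-132)) + (-5 + 706) = (225 + 4356) + 701 = 4581 + 701 = 5282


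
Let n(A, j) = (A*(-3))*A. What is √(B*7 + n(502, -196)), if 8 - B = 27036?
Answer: 2*I*√236302 ≈ 972.22*I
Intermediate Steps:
B = -27028 (B = 8 - 1*27036 = 8 - 27036 = -27028)
n(A, j) = -3*A² (n(A, j) = (-3*A)*A = -3*A²)
√(B*7 + n(502, -196)) = √(-27028*7 - 3*502²) = √(-189196 - 3*252004) = √(-189196 - 756012) = √(-945208) = 2*I*√236302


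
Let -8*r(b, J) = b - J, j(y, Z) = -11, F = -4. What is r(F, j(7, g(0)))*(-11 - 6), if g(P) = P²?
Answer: 119/8 ≈ 14.875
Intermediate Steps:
r(b, J) = -b/8 + J/8 (r(b, J) = -(b - J)/8 = -b/8 + J/8)
r(F, j(7, g(0)))*(-11 - 6) = (-⅛*(-4) + (⅛)*(-11))*(-11 - 6) = (½ - 11/8)*(-17) = -7/8*(-17) = 119/8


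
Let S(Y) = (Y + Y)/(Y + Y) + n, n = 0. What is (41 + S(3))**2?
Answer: 1764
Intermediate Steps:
S(Y) = 1 (S(Y) = (Y + Y)/(Y + Y) + 0 = (2*Y)/((2*Y)) + 0 = (2*Y)*(1/(2*Y)) + 0 = 1 + 0 = 1)
(41 + S(3))**2 = (41 + 1)**2 = 42**2 = 1764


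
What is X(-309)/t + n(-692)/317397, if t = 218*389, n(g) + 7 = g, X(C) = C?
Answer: -52450757/8971966798 ≈ -0.0058461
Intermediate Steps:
n(g) = -7 + g
t = 84802
X(-309)/t + n(-692)/317397 = -309/84802 + (-7 - 692)/317397 = -309*1/84802 - 699*1/317397 = -309/84802 - 233/105799 = -52450757/8971966798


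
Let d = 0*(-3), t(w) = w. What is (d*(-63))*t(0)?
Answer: 0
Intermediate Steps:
d = 0
(d*(-63))*t(0) = (0*(-63))*0 = 0*0 = 0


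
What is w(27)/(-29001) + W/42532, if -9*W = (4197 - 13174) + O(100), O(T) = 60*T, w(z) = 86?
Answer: 2543629/528630228 ≈ 0.0048117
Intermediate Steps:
W = 2977/9 (W = -((4197 - 13174) + 60*100)/9 = -(-8977 + 6000)/9 = -⅑*(-2977) = 2977/9 ≈ 330.78)
w(27)/(-29001) + W/42532 = 86/(-29001) + (2977/9)/42532 = 86*(-1/29001) + (2977/9)*(1/42532) = -86/29001 + 2977/382788 = 2543629/528630228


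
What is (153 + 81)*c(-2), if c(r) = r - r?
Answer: 0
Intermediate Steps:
c(r) = 0
(153 + 81)*c(-2) = (153 + 81)*0 = 234*0 = 0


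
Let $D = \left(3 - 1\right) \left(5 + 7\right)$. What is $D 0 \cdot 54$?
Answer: $0$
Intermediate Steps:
$D = 24$ ($D = 2 \cdot 12 = 24$)
$D 0 \cdot 54 = 24 \cdot 0 \cdot 54 = 24 \cdot 0 = 0$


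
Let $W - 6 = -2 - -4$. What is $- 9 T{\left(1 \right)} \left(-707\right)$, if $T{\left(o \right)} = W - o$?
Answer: $44541$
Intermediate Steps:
$W = 8$ ($W = 6 - -2 = 6 + \left(-2 + 4\right) = 6 + 2 = 8$)
$T{\left(o \right)} = 8 - o$
$- 9 T{\left(1 \right)} \left(-707\right) = - 9 \left(8 - 1\right) \left(-707\right) = - 9 \cdot 7 \left(-707\right) = \left(-9\right) \left(-4949\right) = 44541$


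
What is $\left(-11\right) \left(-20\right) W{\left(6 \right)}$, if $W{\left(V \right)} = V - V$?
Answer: $0$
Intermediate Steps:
$W{\left(V \right)} = 0$
$\left(-11\right) \left(-20\right) W{\left(6 \right)} = \left(-11\right) \left(-20\right) 0 = 220 \cdot 0 = 0$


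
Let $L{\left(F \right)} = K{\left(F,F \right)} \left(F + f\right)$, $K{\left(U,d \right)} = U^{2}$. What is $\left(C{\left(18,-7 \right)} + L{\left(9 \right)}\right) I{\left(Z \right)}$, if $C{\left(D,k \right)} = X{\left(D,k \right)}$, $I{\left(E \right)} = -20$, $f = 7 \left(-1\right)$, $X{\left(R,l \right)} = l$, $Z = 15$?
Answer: $-3100$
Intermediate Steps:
$f = -7$
$C{\left(D,k \right)} = k$
$L{\left(F \right)} = F^{2} \left(-7 + F\right)$ ($L{\left(F \right)} = F^{2} \left(F - 7\right) = F^{2} \left(-7 + F\right)$)
$\left(C{\left(18,-7 \right)} + L{\left(9 \right)}\right) I{\left(Z \right)} = \left(-7 + 9^{2} \left(-7 + 9\right)\right) \left(-20\right) = \left(-7 + 81 \cdot 2\right) \left(-20\right) = \left(-7 + 162\right) \left(-20\right) = 155 \left(-20\right) = -3100$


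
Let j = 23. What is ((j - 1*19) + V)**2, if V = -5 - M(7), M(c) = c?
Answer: 64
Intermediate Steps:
V = -12 (V = -5 - 1*7 = -5 - 7 = -12)
((j - 1*19) + V)**2 = ((23 - 1*19) - 12)**2 = ((23 - 19) - 12)**2 = (4 - 12)**2 = (-8)**2 = 64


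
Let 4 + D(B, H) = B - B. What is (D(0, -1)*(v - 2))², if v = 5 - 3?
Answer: 0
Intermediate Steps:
v = 2
D(B, H) = -4 (D(B, H) = -4 + (B - B) = -4 + 0 = -4)
(D(0, -1)*(v - 2))² = (-4*(2 - 2))² = (-4*0)² = 0² = 0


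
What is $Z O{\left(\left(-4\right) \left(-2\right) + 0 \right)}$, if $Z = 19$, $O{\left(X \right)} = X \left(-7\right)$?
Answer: $-1064$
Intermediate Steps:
$O{\left(X \right)} = - 7 X$
$Z O{\left(\left(-4\right) \left(-2\right) + 0 \right)} = 19 \left(- 7 \left(\left(-4\right) \left(-2\right) + 0\right)\right) = 19 \left(- 7 \left(8 + 0\right)\right) = 19 \left(\left(-7\right) 8\right) = 19 \left(-56\right) = -1064$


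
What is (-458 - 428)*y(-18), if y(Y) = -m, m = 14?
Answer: 12404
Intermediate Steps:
y(Y) = -14 (y(Y) = -1*14 = -14)
(-458 - 428)*y(-18) = (-458 - 428)*(-14) = -886*(-14) = 12404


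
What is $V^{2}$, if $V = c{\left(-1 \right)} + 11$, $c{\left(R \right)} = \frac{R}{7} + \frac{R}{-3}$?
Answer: $\frac{55225}{441} \approx 125.23$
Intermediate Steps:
$c{\left(R \right)} = - \frac{4 R}{21}$ ($c{\left(R \right)} = R \frac{1}{7} + R \left(- \frac{1}{3}\right) = \frac{R}{7} - \frac{R}{3} = - \frac{4 R}{21}$)
$V = \frac{235}{21}$ ($V = \left(- \frac{4}{21}\right) \left(-1\right) + 11 = \frac{4}{21} + 11 = \frac{235}{21} \approx 11.19$)
$V^{2} = \left(\frac{235}{21}\right)^{2} = \frac{55225}{441}$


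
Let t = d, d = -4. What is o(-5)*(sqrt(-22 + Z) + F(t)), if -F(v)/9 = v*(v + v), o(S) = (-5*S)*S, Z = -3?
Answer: 36000 - 625*I ≈ 36000.0 - 625.0*I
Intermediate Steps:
t = -4
o(S) = -5*S**2
F(v) = -18*v**2 (F(v) = -9*v*(v + v) = -9*v*2*v = -18*v**2)
o(-5)*(sqrt(-22 + Z) + F(t)) = (-5*(-5)**2)*(sqrt(-22 - 3) - 18*(-4)**2) = (-5*25)*(sqrt(-25) - 18*16) = -125*(5*I - 288) = -125*(-288 + 5*I) = 36000 - 625*I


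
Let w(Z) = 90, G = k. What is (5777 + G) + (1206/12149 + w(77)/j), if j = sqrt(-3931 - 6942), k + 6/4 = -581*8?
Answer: 27398407/24298 - 90*I*sqrt(10873)/10873 ≈ 1127.6 - 0.86311*I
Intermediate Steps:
k = -9299/2 (k = -3/2 - 581*8 = -3/2 - 4648 = -9299/2 ≈ -4649.5)
G = -9299/2 ≈ -4649.5
j = I*sqrt(10873) (j = sqrt(-10873) = I*sqrt(10873) ≈ 104.27*I)
(5777 + G) + (1206/12149 + w(77)/j) = (5777 - 9299/2) + (1206/12149 + 90/((I*sqrt(10873)))) = 2255/2 + (1206*(1/12149) + 90*(-I*sqrt(10873)/10873)) = 2255/2 + (1206/12149 - 90*I*sqrt(10873)/10873) = 27398407/24298 - 90*I*sqrt(10873)/10873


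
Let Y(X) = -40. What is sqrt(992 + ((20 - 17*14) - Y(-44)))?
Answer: sqrt(814) ≈ 28.531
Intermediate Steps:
sqrt(992 + ((20 - 17*14) - Y(-44))) = sqrt(992 + ((20 - 17*14) - 1*(-40))) = sqrt(992 + ((20 - 238) + 40)) = sqrt(992 + (-218 + 40)) = sqrt(992 - 178) = sqrt(814)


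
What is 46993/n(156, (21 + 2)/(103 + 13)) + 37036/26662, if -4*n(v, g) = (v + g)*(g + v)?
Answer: -27639355928394/4376542784291 ≈ -6.3153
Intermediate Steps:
n(v, g) = -(g + v)**2/4 (n(v, g) = -(v + g)*(g + v)/4 = -(g + v)*(g + v)/4 = -(g + v)**2/4)
46993/n(156, (21 + 2)/(103 + 13)) + 37036/26662 = 46993/((-((21 + 2)/(103 + 13) + 156)**2/4)) + 37036/26662 = 46993/((-(23/116 + 156)**2/4)) + 37036*(1/26662) = 46993/((-(23*(1/116) + 156)**2/4)) + 18518/13331 = 46993/((-(23/116 + 156)**2/4)) + 18518/13331 = 46993/((-(18119/116)**2/4)) + 18518/13331 = 46993/((-1/4*328298161/13456)) + 18518/13331 = 46993/(-328298161/53824) + 18518/13331 = 46993*(-53824/328298161) + 18518/13331 = -2529351232/328298161 + 18518/13331 = -27639355928394/4376542784291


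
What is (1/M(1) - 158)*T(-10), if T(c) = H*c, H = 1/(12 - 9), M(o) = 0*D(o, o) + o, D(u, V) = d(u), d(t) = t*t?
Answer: 1570/3 ≈ 523.33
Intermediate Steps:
d(t) = t²
D(u, V) = u²
M(o) = o (M(o) = 0*o² + o = 0 + o = o)
H = ⅓ (H = 1/3 = ⅓ ≈ 0.33333)
T(c) = c/3
(1/M(1) - 158)*T(-10) = (1/1 - 158)*((⅓)*(-10)) = (1 - 158)*(-10/3) = -157*(-10/3) = 1570/3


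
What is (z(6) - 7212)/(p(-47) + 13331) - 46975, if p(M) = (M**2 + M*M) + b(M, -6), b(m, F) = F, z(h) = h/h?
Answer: -833484636/17743 ≈ -46975.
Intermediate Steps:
z(h) = 1
p(M) = -6 + 2*M**2 (p(M) = (M**2 + M*M) - 6 = (M**2 + M**2) - 6 = 2*M**2 - 6 = -6 + 2*M**2)
(z(6) - 7212)/(p(-47) + 13331) - 46975 = (1 - 7212)/((-6 + 2*(-47)**2) + 13331) - 46975 = -7211/((-6 + 2*2209) + 13331) - 46975 = -7211/((-6 + 4418) + 13331) - 46975 = -7211/(4412 + 13331) - 46975 = -7211/17743 - 46975 = -833484636/17743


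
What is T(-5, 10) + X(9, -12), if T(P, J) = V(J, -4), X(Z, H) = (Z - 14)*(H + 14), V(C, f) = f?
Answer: -14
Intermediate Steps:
X(Z, H) = (-14 + Z)*(14 + H)
T(P, J) = -4
T(-5, 10) + X(9, -12) = -4 + (-196 - 14*(-12) + 14*9 - 12*9) = -4 + (-196 + 168 + 126 - 108) = -4 - 10 = -14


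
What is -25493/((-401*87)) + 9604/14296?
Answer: 174875669/124686138 ≈ 1.4025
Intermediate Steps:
-25493/((-401*87)) + 9604/14296 = -25493/(-34887) + 9604*(1/14296) = -25493*(-1/34887) + 2401/3574 = 25493/34887 + 2401/3574 = 174875669/124686138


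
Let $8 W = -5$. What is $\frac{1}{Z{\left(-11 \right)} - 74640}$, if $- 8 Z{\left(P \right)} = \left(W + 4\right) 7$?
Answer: $- \frac{64}{4777149} \approx -1.3397 \cdot 10^{-5}$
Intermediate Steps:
$W = - \frac{5}{8}$ ($W = \frac{1}{8} \left(-5\right) = - \frac{5}{8} \approx -0.625$)
$Z{\left(P \right)} = - \frac{189}{64}$ ($Z{\left(P \right)} = - \frac{\left(- \frac{5}{8} + 4\right) 7}{8} = - \frac{\frac{27}{8} \cdot 7}{8} = \left(- \frac{1}{8}\right) \frac{189}{8} = - \frac{189}{64}$)
$\frac{1}{Z{\left(-11 \right)} - 74640} = \frac{1}{- \frac{189}{64} - 74640} = \frac{1}{- \frac{4777149}{64}} = - \frac{64}{4777149}$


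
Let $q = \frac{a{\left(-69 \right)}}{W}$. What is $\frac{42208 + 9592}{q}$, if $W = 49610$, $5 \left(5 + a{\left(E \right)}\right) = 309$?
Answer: $\frac{3212247500}{71} \approx 4.5243 \cdot 10^{7}$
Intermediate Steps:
$a{\left(E \right)} = \frac{284}{5}$ ($a{\left(E \right)} = -5 + \frac{1}{5} \cdot 309 = -5 + \frac{309}{5} = \frac{284}{5}$)
$q = \frac{142}{124025}$ ($q = \frac{284}{5 \cdot 49610} = \frac{284}{5} \cdot \frac{1}{49610} = \frac{142}{124025} \approx 0.0011449$)
$\frac{42208 + 9592}{q} = \frac{42208 + 9592}{\frac{142}{124025}} = 51800 \cdot \frac{124025}{142} = \frac{3212247500}{71}$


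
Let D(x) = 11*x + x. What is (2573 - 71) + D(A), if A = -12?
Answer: 2358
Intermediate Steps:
D(x) = 12*x
(2573 - 71) + D(A) = (2573 - 71) + 12*(-12) = 2502 - 144 = 2358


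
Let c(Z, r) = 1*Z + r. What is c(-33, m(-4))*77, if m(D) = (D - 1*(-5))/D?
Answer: -10241/4 ≈ -2560.3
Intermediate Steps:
m(D) = (5 + D)/D (m(D) = (D + 5)/D = (5 + D)/D)
c(Z, r) = Z + r
c(-33, m(-4))*77 = (-33 + (5 - 4)/(-4))*77 = (-33 - ¼*1)*77 = (-33 - ¼)*77 = -133/4*77 = -10241/4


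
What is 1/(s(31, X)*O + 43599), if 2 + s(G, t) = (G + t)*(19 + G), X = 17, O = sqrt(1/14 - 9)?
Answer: 305193/13665509857 - 5995*I*sqrt(70)/13665509857 ≈ 2.2333e-5 - 3.6704e-6*I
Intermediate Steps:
O = 5*I*sqrt(70)/14 (O = sqrt(1/14 - 9) = sqrt(-125/14) = 5*I*sqrt(70)/14 ≈ 2.9881*I)
s(G, t) = -2 + (19 + G)*(G + t) (s(G, t) = -2 + (G + t)*(19 + G) = -2 + (19 + G)*(G + t))
1/(s(31, X)*O + 43599) = 1/((-2 + 31**2 + 19*31 + 19*17 + 31*17)*(5*I*sqrt(70)/14) + 43599) = 1/((-2 + 961 + 589 + 323 + 527)*(5*I*sqrt(70)/14) + 43599) = 1/(2398*(5*I*sqrt(70)/14) + 43599) = 1/(5995*I*sqrt(70)/7 + 43599) = 1/(43599 + 5995*I*sqrt(70)/7)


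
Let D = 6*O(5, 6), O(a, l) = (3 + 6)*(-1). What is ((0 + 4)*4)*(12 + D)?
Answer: -672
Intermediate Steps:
O(a, l) = -9 (O(a, l) = 9*(-1) = -9)
D = -54 (D = 6*(-9) = -54)
((0 + 4)*4)*(12 + D) = ((0 + 4)*4)*(12 - 54) = (4*4)*(-42) = 16*(-42) = -672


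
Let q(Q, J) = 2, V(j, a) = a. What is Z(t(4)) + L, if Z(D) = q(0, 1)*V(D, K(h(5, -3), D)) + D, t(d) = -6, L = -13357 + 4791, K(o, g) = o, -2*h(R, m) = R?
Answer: -8577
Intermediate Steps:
h(R, m) = -R/2
L = -8566
Z(D) = -5 + D (Z(D) = 2*(-½*5) + D = 2*(-5/2) + D = -5 + D)
Z(t(4)) + L = (-5 - 6) - 8566 = -11 - 8566 = -8577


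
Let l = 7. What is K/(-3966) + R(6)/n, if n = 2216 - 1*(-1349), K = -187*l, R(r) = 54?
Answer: 4880749/14138790 ≈ 0.34520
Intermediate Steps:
K = -1309 (K = -187*7 = -1309)
n = 3565 (n = 2216 + 1349 = 3565)
K/(-3966) + R(6)/n = -1309/(-3966) + 54/3565 = -1309*(-1/3966) + 54*(1/3565) = 1309/3966 + 54/3565 = 4880749/14138790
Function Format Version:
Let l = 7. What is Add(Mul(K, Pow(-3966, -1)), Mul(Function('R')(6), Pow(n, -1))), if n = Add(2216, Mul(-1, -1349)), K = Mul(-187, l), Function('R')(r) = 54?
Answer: Rational(4880749, 14138790) ≈ 0.34520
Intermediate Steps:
K = -1309 (K = Mul(-187, 7) = -1309)
n = 3565 (n = Add(2216, 1349) = 3565)
Add(Mul(K, Pow(-3966, -1)), Mul(Function('R')(6), Pow(n, -1))) = Add(Mul(-1309, Pow(-3966, -1)), Mul(54, Pow(3565, -1))) = Add(Mul(-1309, Rational(-1, 3966)), Mul(54, Rational(1, 3565))) = Add(Rational(1309, 3966), Rational(54, 3565)) = Rational(4880749, 14138790)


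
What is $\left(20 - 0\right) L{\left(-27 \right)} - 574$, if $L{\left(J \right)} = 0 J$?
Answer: $-574$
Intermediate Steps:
$L{\left(J \right)} = 0$
$\left(20 - 0\right) L{\left(-27 \right)} - 574 = \left(20 - 0\right) 0 - 574 = \left(20 + 0\right) 0 - 574 = 20 \cdot 0 - 574 = 0 - 574 = -574$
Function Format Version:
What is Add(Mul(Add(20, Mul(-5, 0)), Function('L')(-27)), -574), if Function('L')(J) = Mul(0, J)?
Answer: -574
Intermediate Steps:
Function('L')(J) = 0
Add(Mul(Add(20, Mul(-5, 0)), Function('L')(-27)), -574) = Add(Mul(Add(20, Mul(-5, 0)), 0), -574) = Add(Mul(Add(20, 0), 0), -574) = Add(Mul(20, 0), -574) = Add(0, -574) = -574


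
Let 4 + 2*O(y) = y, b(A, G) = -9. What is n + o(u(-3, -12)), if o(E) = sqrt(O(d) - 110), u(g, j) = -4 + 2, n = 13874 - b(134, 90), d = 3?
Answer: 13883 + I*sqrt(442)/2 ≈ 13883.0 + 10.512*I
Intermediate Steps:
O(y) = -2 + y/2
n = 13883 (n = 13874 - 1*(-9) = 13874 + 9 = 13883)
u(g, j) = -2
o(E) = I*sqrt(442)/2 (o(E) = sqrt((-2 + (1/2)*3) - 110) = sqrt((-2 + 3/2) - 110) = sqrt(-1/2 - 110) = sqrt(-221/2) = I*sqrt(442)/2)
n + o(u(-3, -12)) = 13883 + I*sqrt(442)/2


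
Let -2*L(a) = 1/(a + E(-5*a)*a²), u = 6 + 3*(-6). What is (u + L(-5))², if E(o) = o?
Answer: 221444161/1537600 ≈ 144.02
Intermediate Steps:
u = -12 (u = 6 - 18 = -12)
L(a) = -1/(2*(a - 5*a³)) (L(a) = -1/(2*(a + (-5*a)*a²)) = -1/(2*(a - 5*a³)))
(u + L(-5))² = (-12 + 1/(-2*(-5) + 10*(-5)³))² = (-12 + 1/(10 + 10*(-125)))² = (-12 + 1/(10 - 1250))² = (-12 + 1/(-1240))² = (-12 - 1/1240)² = (-14881/1240)² = 221444161/1537600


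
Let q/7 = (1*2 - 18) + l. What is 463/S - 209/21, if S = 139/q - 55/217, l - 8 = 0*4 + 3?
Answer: -3835837/32088 ≈ -119.54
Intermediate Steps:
l = 11 (l = 8 + (0*4 + 3) = 8 + (0 + 3) = 8 + 3 = 11)
q = -35 (q = 7*((1*2 - 18) + 11) = 7*((2 - 18) + 11) = 7*(-16 + 11) = 7*(-5) = -35)
S = -4584/1085 (S = 139/(-35) - 55/217 = 139*(-1/35) - 55*1/217 = -139/35 - 55/217 = -4584/1085 ≈ -4.2249)
463/S - 209/21 = 463/(-4584/1085) - 209/21 = 463*(-1085/4584) - 209*1/21 = -502355/4584 - 209/21 = -3835837/32088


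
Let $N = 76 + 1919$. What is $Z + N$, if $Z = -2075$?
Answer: $-80$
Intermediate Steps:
$N = 1995$
$Z + N = -2075 + 1995 = -80$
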